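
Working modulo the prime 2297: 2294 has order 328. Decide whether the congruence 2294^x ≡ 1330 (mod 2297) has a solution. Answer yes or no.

no

1330 ∈ ⟨2294⟩ iff 1330^328 ≡ 1 (mod 2297), since |⟨2294⟩| = 328.
1330^328 mod 2297 = 725.
Since 725 ≠ 1, 1330 does not lie in the subgroup.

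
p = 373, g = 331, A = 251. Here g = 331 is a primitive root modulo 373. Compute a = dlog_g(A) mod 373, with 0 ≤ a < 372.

28

Baby-step giant-step with m = ceil(sqrt(372)) = 20.
Baby table (331^j mod 373 for j=0..19):
  0:1  1:331  2:272  3:139  4:130  5:135  6:298  7:166
  8:115  9:19  10:321  11:319  12:30  13:232  14:327  15:67
  16:170  17:320  18:361  19:131
Giant step factor: 331^(-20) ≡ 369 (mod 373).
Scan 251·369^i mod 373 for i = 0, 1, …:
  i=0: 251   i=1: 115
Match at i=1, j=8: a = 1·20 + 8 = 28.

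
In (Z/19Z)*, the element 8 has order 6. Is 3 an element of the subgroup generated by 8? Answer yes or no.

no

⟨8⟩ has order 6; its elements mod 19 are {1, 7, 8, 11, 12, 18}.
3 is not in this set.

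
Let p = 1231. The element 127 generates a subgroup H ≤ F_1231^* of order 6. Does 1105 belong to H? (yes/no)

⟨127⟩ has order 6; its elements mod 1231 are {1, 126, 127, 1104, 1105, 1230}.
1105 is in this set.

yes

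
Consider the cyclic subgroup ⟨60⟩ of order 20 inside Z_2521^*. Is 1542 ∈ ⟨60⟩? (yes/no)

yes

1542 ∈ ⟨60⟩ iff 1542^20 ≡ 1 (mod 2521), since |⟨60⟩| = 20.
1542^20 mod 2521 = 1.
Since 1 = 1, 1542 lies in the subgroup.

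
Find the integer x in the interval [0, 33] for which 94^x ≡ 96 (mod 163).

26

Compute 94^0 mod 163 = 1, then multiply by 94 repeatedly:
  94^0=1  94^1=94  94^2=34  94^3=99  94^4=15
  94^5=106  94^6=21  94^7=18  94^8=62  94^9=123
  94^10=152  94^11=107  94^12=115  94^13=52  94^14=161
  94^15=138  94^16=95  94^17=128  94^18=133  94^19=114
  94^20=121  94^21=127  94^22=39  94^23=80  94^24=22
  94^25=112  94^26=96
Found 96 at exponent 26.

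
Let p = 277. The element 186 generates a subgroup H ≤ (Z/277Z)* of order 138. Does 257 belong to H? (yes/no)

no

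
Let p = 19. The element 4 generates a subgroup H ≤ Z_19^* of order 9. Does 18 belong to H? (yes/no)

18 ∈ ⟨4⟩ iff 18^9 ≡ 1 (mod 19), since |⟨4⟩| = 9.
18^9 mod 19 = 18.
Since 18 ≠ 1, 18 does not lie in the subgroup.

no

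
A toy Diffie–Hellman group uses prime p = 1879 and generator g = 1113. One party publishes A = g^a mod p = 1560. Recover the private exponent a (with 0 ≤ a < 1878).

Baby-step giant-step with m = ceil(sqrt(1878)) = 44.
Baby table (1113^j mod 1879 for j=0..43):
  0:1  1:1113  2:508  3:1704  4:641  5:1292  6:561  7:565
  8:1259  9:1412  10:712  11:1397  12:928  13:1293  14:1674  15:1073
  16:1084  17:174  18:125  19:79  20:1493  21:673  22:1207  23:1785
  24:602  25:1102  26:1418  27:1753  28:687  29:1757  30:1381  31:31
  32:681  33:716  34:212  35:1081  36:593  37:480  38:604  39:1449
  40:555  41:1403  42:90  43:583
Giant step factor: 1113^(-44) ≡ 268 (mod 1879).
Scan 1560·268^i mod 1879 for i = 0, 1, …:
  i=0: 1560   i=1: 942   i=2: 670   i=3: 1055
  i=4: 890   i=5: 1766   i=6: 1659   i=7: 1168
  i=8: 1110   i=9: 598   i=10: 549   i=11: 570
  i=12: 561
Match at i=12, j=6: a = 12·44 + 6 = 534.

534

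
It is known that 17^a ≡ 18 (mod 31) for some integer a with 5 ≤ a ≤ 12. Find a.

8

Compute 17^5 mod 31 = 26, then multiply by 17 repeatedly:
  17^5=26  17^6=8  17^7=12  17^8=18
Found 18 at exponent 8.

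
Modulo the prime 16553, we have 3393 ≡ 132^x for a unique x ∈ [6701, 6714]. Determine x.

Compute 132^6701 mod 16553 = 7926, then multiply by 132 repeatedly:
  132^6701=7926  132^6702=3393
Found 3393 at exponent 6702.

6702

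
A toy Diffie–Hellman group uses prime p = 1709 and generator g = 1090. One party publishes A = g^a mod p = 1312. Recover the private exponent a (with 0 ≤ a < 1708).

678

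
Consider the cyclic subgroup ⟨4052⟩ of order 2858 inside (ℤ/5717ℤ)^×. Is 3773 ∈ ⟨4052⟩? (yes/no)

yes

3773 ∈ ⟨4052⟩ iff 3773^2858 ≡ 1 (mod 5717), since |⟨4052⟩| = 2858.
3773^2858 mod 5717 = 1.
Since 1 = 1, 3773 lies in the subgroup.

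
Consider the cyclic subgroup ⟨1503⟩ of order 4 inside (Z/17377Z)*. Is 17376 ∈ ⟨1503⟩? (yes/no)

yes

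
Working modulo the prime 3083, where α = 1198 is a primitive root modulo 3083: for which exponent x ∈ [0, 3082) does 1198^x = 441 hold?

Baby-step giant-step with m = ceil(sqrt(3082)) = 56.
Baby table (1198^j mod 3083 for j=0..55):
  0:1  1:1198  2:1609  3:707  4:2244  5:3019  6:403  7:1846
  8:997  9:1285  10:1013  11:1955  12:2093  13:935  14:1001  15:2994
  16:1283  17:1700  18:1820  19:679  20:2613  21:1129  22:2188  23:674
  24:2789  25:2333  26:1736  27:1786  28:26  29:318  30:1755  31:2967
  32:2850  33:1419  34:1229  35:1751  36:1258  37:2580  38:1674  39:1502
  40:2007  41:2729  42:1362  43:769  44:2528  45:1038  46:1075  47:2239
  48:112  49:1607  50:1394  51:2109  52:1605  53:2081  54:1974  55:191
Giant step factor: 1198^(-56) ≡ 1391 (mod 3083).
Scan 441·1391^i mod 3083 for i = 0, 1, …:
  i=0: 441   i=1: 2997   i=2: 611   i=3: 2076
  i=4: 2028   i=5: 3   i=6: 1090   i=7: 2437
  i=8: 1650   i=9: 1398     …   i=25: 1978
  i=26: 1362
Match at i=26, j=42: x = 26·56 + 42 = 1498.

1498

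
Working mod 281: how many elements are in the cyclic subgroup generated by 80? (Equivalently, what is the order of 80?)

The order of 80 must divide p − 1 = 280 = 2^3 · 5 · 7.
Divisors: 1, 2, 4, 5, 7, 8, 10, 14, 20, 28, 35, 40, 56, 70, 140, 280.
Check each in increasing order: 80^1 ≡ 80;  80^2 ≡ 218;  80^4 ≡ 35;  80^5 ≡ 271;  80^7 ≡ 68;  80^8 ≡ 101;  80^10 ≡ 100;  80^14 ≡ 128;  80^20 ≡ 165;  80^28 ≡ 86;  80^35 ≡ 228;  80^40 ≡ 249;  80^56 ≡ 90;  80^70 ≡ 280;  80^140 ≡ 1.
Smallest exponent giving 1 is 140.

140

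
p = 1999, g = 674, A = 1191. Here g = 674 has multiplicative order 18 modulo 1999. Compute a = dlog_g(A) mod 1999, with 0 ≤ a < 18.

3

Successive powers of 674 modulo 1999:
  674^0=1  674^1=674  674^2=503  674^3=1191
So 674^3 ≡ 1191 (mod 1999), giving a = 3.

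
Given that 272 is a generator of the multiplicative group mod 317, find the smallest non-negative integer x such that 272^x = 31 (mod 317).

220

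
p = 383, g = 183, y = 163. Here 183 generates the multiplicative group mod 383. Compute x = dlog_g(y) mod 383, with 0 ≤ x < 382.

Baby-step giant-step with m = ceil(sqrt(382)) = 20.
Baby table (183^j mod 383 for j=0..19):
  0:1  1:183  2:168  3:104  4:265  5:237  6:92  7:367
  8:136  9:376  10:251  11:356  12:38  13:60  14:256  15:122
  16:112  17:197  18:49  19:158
Giant step factor: 183^(-20) ≡ 306 (mod 383).
Scan 163·306^i mod 383 for i = 0, 1, …:
  i=0: 163   i=1: 88   i=2: 118   i=3: 106
  i=4: 264   i=5: 354   i=6: 318   i=7: 26
  i=8: 296   i=9: 188   i=10: 78   i=11: 122
Match at i=11, j=15: x = 11·20 + 15 = 235.

235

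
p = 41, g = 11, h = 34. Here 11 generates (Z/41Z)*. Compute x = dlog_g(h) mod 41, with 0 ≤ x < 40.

33

Successive powers of 11 modulo 41:
  11^0=1  11^1=11  11^2=39  11^3=19  11^4=4  11^5=3
  11^6=33  11^7=35  11^8=16  11^9=12  11^10=9  11^11=17
  11^12=23  11^13=7  11^14=36  11^15=27  11^16=10  11^17=28
  11^18=21  11^19=26  11^20=40  11^21=30  11^22=2  11^23=22
  11^24=37  11^25=38  11^26=8  11^27=6  11^28=25  11^29=29
  11^30=32  11^31=24  11^32=18  11^33=34
So 11^33 ≡ 34 (mod 41), giving x = 33.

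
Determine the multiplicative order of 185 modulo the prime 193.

The order of 185 must divide p − 1 = 192 = 2^6 · 3.
Divisors: 1, 2, 3, 4, 6, 8, 12, 16, 24, 32, 48, 64, 96, 192.
Check each in increasing order: 185^1 ≡ 185;  185^2 ≡ 64;  185^3 ≡ 67;  185^4 ≡ 43;  185^6 ≡ 50;  185^8 ≡ 112;  185^12 ≡ 184;  185^16 ≡ 192;  185^24 ≡ 81;  185^32 ≡ 1.
Smallest exponent giving 1 is 32.

32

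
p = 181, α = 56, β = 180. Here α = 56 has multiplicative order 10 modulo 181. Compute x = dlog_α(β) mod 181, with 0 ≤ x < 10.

5

Successive powers of 56 modulo 181:
  56^0=1  56^1=56  56^2=59  56^3=46  56^4=42  56^5=180
So 56^5 ≡ 180 (mod 181), giving x = 5.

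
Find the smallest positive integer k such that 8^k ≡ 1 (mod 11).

10

The order of 8 must divide p − 1 = 10 = 2 · 5.
Divisors: 1, 2, 5, 10.
Check each in increasing order: 8^1 ≡ 8;  8^2 ≡ 9;  8^5 ≡ 10;  8^10 ≡ 1.
Smallest exponent giving 1 is 10.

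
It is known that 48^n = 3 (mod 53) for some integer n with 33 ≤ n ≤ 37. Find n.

Compute 48^33 mod 53 = 3, then multiply by 48 repeatedly:
  48^33=3
Found 3 at exponent 33.

33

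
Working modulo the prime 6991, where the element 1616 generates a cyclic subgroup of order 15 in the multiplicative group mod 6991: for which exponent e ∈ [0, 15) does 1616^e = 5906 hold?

9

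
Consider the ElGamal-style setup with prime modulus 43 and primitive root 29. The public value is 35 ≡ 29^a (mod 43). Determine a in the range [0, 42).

Baby-step giant-step with m = ceil(sqrt(42)) = 7.
Baby table (29^j mod 43 for j=0..6):
  0:1  1:29  2:24  3:8  4:17  5:20  6:21
Giant step factor: 29^(-7) ≡ 37 (mod 43).
Scan 35·37^i mod 43 for i = 0, 1, …:
  i=0: 35   i=1: 5   i=2: 13   i=3: 8
Match at i=3, j=3: a = 3·7 + 3 = 24.

24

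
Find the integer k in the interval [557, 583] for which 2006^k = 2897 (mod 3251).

Compute 2006^557 mod 3251 = 2564, then multiply by 2006 repeatedly:
  2006^557=2564  2006^558=302  2006^559=1126  2006^560=2562  2006^561=2792
  2006^562=2530  2006^563=369  2006^564=2237  2006^565=1042  2006^566=3110
  2006^567=3242  2006^568=1452  2006^569=3067  2006^570=1510  2006^571=2379
  2006^572=3057  2006^573=956  2006^574=2897
Found 2897 at exponent 574.

574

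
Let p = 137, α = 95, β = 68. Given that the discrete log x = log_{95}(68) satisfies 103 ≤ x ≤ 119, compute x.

114

Compute 95^103 mod 137 = 90, then multiply by 95 repeatedly:
  95^103=90  95^104=56  95^105=114  95^106=7  95^107=117
  95^108=18  95^109=66  95^110=105  95^111=111  95^112=133
  95^113=31  95^114=68
Found 68 at exponent 114.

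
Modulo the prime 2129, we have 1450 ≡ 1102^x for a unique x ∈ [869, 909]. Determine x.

Compute 1102^869 mod 2129 = 592, then multiply by 1102 repeatedly:
  1102^869=592  1102^870=910  1102^871=61  1102^872=1223  1102^873=89
  1102^874=144  1102^875=1142  1102^876=245  1102^877=1736  1102^878=1230
  1102^879=1416  1102^880=2004  1102^881=635  1102^882=1458  1102^883=1450
Found 1450 at exponent 883.

883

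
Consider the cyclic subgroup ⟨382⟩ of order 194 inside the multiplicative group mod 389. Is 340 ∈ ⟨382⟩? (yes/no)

340 ∈ ⟨382⟩ iff 340^194 ≡ 1 (mod 389), since |⟨382⟩| = 194.
340^194 mod 389 = 1.
Since 1 = 1, 340 lies in the subgroup.

yes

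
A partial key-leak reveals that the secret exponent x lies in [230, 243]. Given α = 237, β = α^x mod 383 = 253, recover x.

Compute 237^230 mod 383 = 265, then multiply by 237 repeatedly:
  237^230=265  237^231=376  237^232=256  237^233=158  237^234=295
  237^235=209  237^236=126  237^237=371  237^238=220  237^239=52
  237^240=68  237^241=30  237^242=216  237^243=253
Found 253 at exponent 243.

243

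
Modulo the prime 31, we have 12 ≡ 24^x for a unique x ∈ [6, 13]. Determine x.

Compute 24^6 mod 31 = 4, then multiply by 24 repeatedly:
  24^6=4  24^7=3  24^8=10  24^9=23  24^10=25
  24^11=11  24^12=16  24^13=12
Found 12 at exponent 13.

13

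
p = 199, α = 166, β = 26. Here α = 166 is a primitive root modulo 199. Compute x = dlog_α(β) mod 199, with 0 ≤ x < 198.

188

Baby-step giant-step with m = ceil(sqrt(198)) = 15.
Baby table (166^j mod 199 for j=0..14):
  0:1  1:166  2:94  3:82  4:80  5:146  6:157  7:192
  8:32  9:138  10:23  11:37  12:172  13:95  14:49
Giant step factor: 166^(-15) ≡ 191 (mod 199).
Scan 26·191^i mod 199 for i = 0, 1, …:
  i=0: 26   i=1: 190   i=2: 72   i=3: 21
  i=4: 31   i=5: 150   i=6: 193   i=7: 48
  i=8: 14   i=9: 87   i=10: 100   i=11: 195
  i=12: 32
Match at i=12, j=8: x = 12·15 + 8 = 188.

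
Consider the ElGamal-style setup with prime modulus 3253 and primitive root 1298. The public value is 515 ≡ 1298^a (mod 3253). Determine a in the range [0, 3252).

475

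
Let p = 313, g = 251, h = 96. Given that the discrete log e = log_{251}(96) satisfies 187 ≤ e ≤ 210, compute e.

194

Compute 251^187 mod 313 = 183, then multiply by 251 repeatedly:
  251^187=183  251^188=235  251^189=141  251^190=22  251^191=201
  251^192=58  251^193=160  251^194=96
Found 96 at exponent 194.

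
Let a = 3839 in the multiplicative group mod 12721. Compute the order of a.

The order of 3839 must divide p − 1 = 12720 = 2^4 · 3 · 5 · 53.
Divisors: 1, 2, 3, 4, 5, 6, 8, 10, 12, 15, 16, 20, 24, 30, 40, 48, 53, 60, 80, 106, 120, 159, 212, 240, 265, 318, 424, 530, 636, 795, 848, 1060, 1272, 1590, 2120, 2544, 3180, 4240, 6360, 12720.
Check each in increasing order: 3839^1 ≡ 3839;  3839^2 ≡ 7003;  3839^3 ≡ 5044;  3839^4 ≡ 2554;  3839^5 ≡ 9636;  3839^6 ≡ 12657;  3839^8 ≡ 9764;  3839^10 ≡ 1917;  3839^12 ≡ 4096;  3839^15 ≡ 1320;  3839^16 ≡ 4522;  3839^20 ≡ 11241;  3839^24 ≡ 10938;  3839^30 ≡ 12344;  3839^40 ≡ 2388;  3839^48 ≡ 11560;  3839^53 ≡ 7084;  3839^60 ≡ 2198;  3839^80 ≡ 3536;  3839^106 ≡ 11432;  3839^120 ≡ 9945;  3839^159 ≡ 2402;  3839^212 ≡ 7791;  3839^240 ≡ 9971;  3839^265 ≡ 7746;  3839^318 ≡ 6991;  3839^424 ≡ 7790;  3839^530 ≡ 8280;  3839^636 ≡ 12720;  3839^795 ≡ 10319;  3839^848 ≡ 4930;  3839^1060 ≡ 4931;  3839^1272 ≡ 1.
Smallest exponent giving 1 is 1272.

1272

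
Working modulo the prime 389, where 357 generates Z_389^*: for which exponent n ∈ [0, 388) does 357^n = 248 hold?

60

Baby-step giant-step with m = ceil(sqrt(388)) = 20.
Baby table (357^j mod 389 for j=0..19):
  0:1  1:357  2:246  3:297  4:221  5:319  6:295  7:285
  8:216  9:90  10:232  11:356  12:278  13:51  14:313  15:98
  16:365  17:379  18:320  19:263
Giant step factor: 357^(-20) ≡ 326 (mod 389).
Scan 248·326^i mod 389 for i = 0, 1, …:
  i=0: 248   i=1: 325   i=2: 142   i=3: 1
Match at i=3, j=0: n = 3·20 + 0 = 60.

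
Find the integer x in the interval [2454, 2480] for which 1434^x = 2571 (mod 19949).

Compute 1434^2454 mod 19949 = 12860, then multiply by 1434 repeatedly:
  1434^2454=12860  1434^2455=8364  1434^2456=4627  1434^2457=12050  1434^2458=3866
  1434^2459=17971  1434^2460=16255  1434^2461=9238  1434^2462=1156  1434^2463=1937
  1434^2464=4747  1434^2465=4589  1434^2466=17405  1434^2467=2571
Found 2571 at exponent 2467.

2467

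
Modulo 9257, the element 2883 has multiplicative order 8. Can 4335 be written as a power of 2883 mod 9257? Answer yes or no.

4335 ∈ ⟨2883⟩ iff 4335^8 ≡ 1 (mod 9257), since |⟨2883⟩| = 8.
4335^8 mod 9257 = 5859.
Since 5859 ≠ 1, 4335 does not lie in the subgroup.

no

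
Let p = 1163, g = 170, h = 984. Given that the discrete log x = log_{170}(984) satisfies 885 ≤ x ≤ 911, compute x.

898

Compute 170^885 mod 1163 = 302, then multiply by 170 repeatedly:
  170^885=302  170^886=168  170^887=648  170^888=838  170^889=574
  170^890=1051  170^891=731  170^892=992  170^893=5  170^894=850
  170^895=288  170^896=114  170^897=772  170^898=984
Found 984 at exponent 898.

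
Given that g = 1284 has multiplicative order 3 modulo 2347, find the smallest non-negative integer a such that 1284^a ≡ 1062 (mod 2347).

Successive powers of 1284 modulo 2347:
  1284^0=1  1284^1=1284  1284^2=1062
So 1284^2 ≡ 1062 (mod 2347), giving a = 2.

2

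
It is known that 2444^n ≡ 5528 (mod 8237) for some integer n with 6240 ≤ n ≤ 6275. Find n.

6273

Compute 2444^6240 mod 8237 = 7802, then multiply by 2444 repeatedly:
  2444^6240=7802  2444^6241=7670  2444^6242=6305  2444^6243=6230  2444^6244=4144
  2444^6245=4663  2444^6246=4601  2444^6247=1339  2444^6248=2427  2444^6249=948
  2444^6250=2315  2444^6251=7278  2444^6252=3749  2444^6253=3012  2444^6254=5687
  2444^6255=3209  2444^6256=1172  2444^6257=6129  2444^6258=4410  2444^6259=4044
  2444^6260=7373  2444^6261=5293  2444^6262=4002  2444^6263=3569  2444^6264=7890
  2444^6265=343  2444^6266=6355  2444^6267=4875  2444^6268=3798  2444^6269=7450
  2444^6270=4030  2444^6271=6105  2444^6272=3413  2444^6273=5528
Found 5528 at exponent 6273.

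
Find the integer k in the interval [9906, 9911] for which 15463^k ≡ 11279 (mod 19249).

9906

Compute 15463^9906 mod 19249 = 11279, then multiply by 15463 repeatedly:
  15463^9906=11279
Found 11279 at exponent 9906.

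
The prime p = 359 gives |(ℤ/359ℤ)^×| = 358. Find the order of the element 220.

179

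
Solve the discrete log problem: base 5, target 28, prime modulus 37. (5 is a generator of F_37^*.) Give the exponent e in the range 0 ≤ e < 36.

14

Successive powers of 5 modulo 37:
  5^0=1  5^1=5  5^2=25  5^3=14  5^4=33  5^5=17
  5^6=11  5^7=18  5^8=16  5^9=6  5^10=30  5^11=2
  5^12=10  5^13=13  5^14=28
So 5^14 ≡ 28 (mod 37), giving e = 14.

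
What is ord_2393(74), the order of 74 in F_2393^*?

1196

The order of 74 must divide p − 1 = 2392 = 2^3 · 13 · 23.
Divisors: 1, 2, 4, 8, 13, 23, 26, 46, 52, 92, 104, 184, 299, 598, 1196, 2392.
Check each in increasing order: 74^1 ≡ 74;  74^2 ≡ 690;  74^4 ≡ 2286;  74^8 ≡ 1877;  74^13 ≡ 837;  74^23 ≡ 1989;  74^26 ≡ 1813;  74^46 ≡ 492;  74^52 ≡ 1380;  74^92 ≡ 371;  74^104 ≡ 1965;  74^184 ≡ 1240;  74^299 ≡ 971;  74^598 ≡ 2392;  74^1196 ≡ 1.
Smallest exponent giving 1 is 1196.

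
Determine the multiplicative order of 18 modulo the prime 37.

The order of 18 must divide p − 1 = 36 = 2^2 · 3^2.
Divisors: 1, 2, 3, 4, 6, 9, 12, 18, 36.
Check each in increasing order: 18^1 ≡ 18;  18^2 ≡ 28;  18^3 ≡ 23;  18^4 ≡ 7;  18^6 ≡ 11;  18^9 ≡ 31;  18^12 ≡ 10;  18^18 ≡ 36;  18^36 ≡ 1.
Smallest exponent giving 1 is 36.

36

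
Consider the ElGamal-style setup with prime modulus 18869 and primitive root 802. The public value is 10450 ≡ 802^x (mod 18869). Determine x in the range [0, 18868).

Baby-step giant-step with m = ceil(sqrt(18868)) = 138.
Baby table (802^j mod 18869 for j=0..137):
  0:1  1:802  2:1658  3:8886  4:12959  5:15168  6:13100  7:15036
  8:1581  9:3739  10:17376  11:10230  12:15314  13:16978  14:11807  15:15845
  16:8853  17:5362  18:17061  19:2897  20:2507  21:10500  22:5426  23:11782
  24:14664  25:5141  26:9640  27:13859  28:1077  29:14649  30:11980  31:3639
  32:12652  33:14251  34:13557  35:4170  36:4527  37:7806  38:14773  39:17083
  40:1672  41:1245  42:17302  43:7489  44:5836  45:960  46:15160  47:6684
  48:1772  49:5969  50:13281  51:9246  52:18644  53:8240  54:4330  55:764
  56:8920  57:2489  58:14933  59:13320  60:2786  61:7830  62:15152  63:268
  64:7377  65:10357  66:3954  67:1116  68:8189  69:1166  70:10551  71:8590
  72:1995  73:14994  74:5635  75:9579  76:2675  77:13153  78:935  79:13979
  80:2972  81:6050  82:2767  83:11461  84:2519  85:1255  86:6453  87:5200
  88:351  89:17336  90:15888  91:5601  92:1180  93:2910  94:12933  95:13185
  96:7730  97:10428  98:4289  99:5620  100:16418  101:15543  102:11946  103:14109
  104:12887  105:14031  106:6938  107:16790  108:11983  109:6045  110:17626  111:3171
  112:14696  113:11936  114:6089  115:15176  116:647  117:9431  118:16062  119:13066
  120:6637  121:1816  122:3519  123:10757  124:3981  125:3901  126:15217  127:14660
  128:1933  129:3008  130:16053  131:5848  132:10584  133:16187  134:102  135:6328
  136:18164  137:660
Giant step factor: 802^(-138) ≡ 5252 (mod 18869).
Scan 10450·5252^i mod 18869 for i = 0, 1, …:
  i=0: 10450   i=1: 12348   i=2: 17812   i=3: 14991
  i=4: 11264   i=5: 4213   i=6: 12208   i=7: 18423
  i=8: 16233   i=9: 5574     …   i=60: 3566
  i=61: 10584
Match at i=61, j=132: x = 61·138 + 132 = 8550.

8550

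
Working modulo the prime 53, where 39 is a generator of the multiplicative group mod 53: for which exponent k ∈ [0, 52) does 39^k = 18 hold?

11

Successive powers of 39 modulo 53:
  39^0=1  39^1=39  39^2=37  39^3=12  39^4=44  39^5=20
  39^6=38  39^7=51  39^8=28  39^9=32  39^10=29  39^11=18
So 39^11 ≡ 18 (mod 53), giving k = 11.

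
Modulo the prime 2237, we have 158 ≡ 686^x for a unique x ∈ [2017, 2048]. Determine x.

2035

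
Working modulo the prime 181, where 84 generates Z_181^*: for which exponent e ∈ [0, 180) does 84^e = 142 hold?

Baby-step giant-step with m = ceil(sqrt(180)) = 14.
Baby table (84^j mod 181 for j=0..13):
  0:1  1:84  2:178  3:110  4:9  5:32  6:154  7:85
  8:81  9:107  10:119  11:41  12:5  13:58
Giant step factor: 84^(-14) ≡ 12 (mod 181).
Scan 142·12^i mod 181 for i = 0, 1, …:
  i=0: 142   i=1: 75   i=2: 176   i=3: 121
  i=4: 4   i=5: 48   i=6: 33   i=7: 34
  i=8: 46   i=9: 9
Match at i=9, j=4: e = 9·14 + 4 = 130.

130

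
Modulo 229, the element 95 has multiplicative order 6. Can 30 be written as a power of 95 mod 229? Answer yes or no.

30 ∈ ⟨95⟩ iff 30^6 ≡ 1 (mod 229), since |⟨95⟩| = 6.
30^6 mod 229 = 26.
Since 26 ≠ 1, 30 does not lie in the subgroup.

no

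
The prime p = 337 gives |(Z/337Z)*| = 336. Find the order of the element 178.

112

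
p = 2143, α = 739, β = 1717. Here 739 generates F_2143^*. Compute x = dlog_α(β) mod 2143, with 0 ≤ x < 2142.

930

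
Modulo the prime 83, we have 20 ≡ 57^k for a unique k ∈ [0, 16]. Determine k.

3

Compute 57^0 mod 83 = 1, then multiply by 57 repeatedly:
  57^0=1  57^1=57  57^2=12  57^3=20
Found 20 at exponent 3.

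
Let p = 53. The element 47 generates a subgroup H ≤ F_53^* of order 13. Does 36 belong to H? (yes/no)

36 ∈ ⟨47⟩ iff 36^13 ≡ 1 (mod 53), since |⟨47⟩| = 13.
36^13 mod 53 = 1.
Since 1 = 1, 36 lies in the subgroup.

yes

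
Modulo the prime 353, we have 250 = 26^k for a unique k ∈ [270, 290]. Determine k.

Compute 26^270 mod 353 = 189, then multiply by 26 repeatedly:
  26^270=189  26^271=325  26^272=331  26^273=134  26^274=307
  26^275=216  26^276=321  26^277=227  26^278=254  26^279=250
Found 250 at exponent 279.

279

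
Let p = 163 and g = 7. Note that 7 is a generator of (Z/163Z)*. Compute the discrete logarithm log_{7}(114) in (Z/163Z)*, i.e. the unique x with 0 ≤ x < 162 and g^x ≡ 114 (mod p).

Baby-step giant-step with m = ceil(sqrt(162)) = 13.
Baby table (7^j mod 163 for j=0..12):
  0:1  1:7  2:49  3:17  4:119  5:18  6:126  7:67
  8:143  9:23  10:161  11:149  12:65
Giant step factor: 7^(-13) ≡ 139 (mod 163).
Scan 114·139^i mod 163 for i = 0, 1, …:
  i=0: 114   i=1: 35   i=2: 138   i=3: 111
  i=4: 107   i=5: 40   i=6: 18
Match at i=6, j=5: x = 6·13 + 5 = 83.

83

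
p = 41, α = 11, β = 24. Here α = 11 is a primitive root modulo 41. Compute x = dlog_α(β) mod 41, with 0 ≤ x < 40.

Successive powers of 11 modulo 41:
  11^0=1  11^1=11  11^2=39  11^3=19  11^4=4  11^5=3
  11^6=33  11^7=35  11^8=16  11^9=12  11^10=9  11^11=17
  11^12=23  11^13=7  11^14=36  11^15=27  11^16=10  11^17=28
  11^18=21  11^19=26  11^20=40  11^21=30  11^22=2  11^23=22
  11^24=37  11^25=38  11^26=8  11^27=6  11^28=25  11^29=29
  11^30=32  11^31=24
So 11^31 ≡ 24 (mod 41), giving x = 31.

31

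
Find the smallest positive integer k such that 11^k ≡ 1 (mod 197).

196

The order of 11 must divide p − 1 = 196 = 2^2 · 7^2.
Divisors: 1, 2, 4, 7, 14, 28, 49, 98, 196.
Check each in increasing order: 11^1 ≡ 11;  11^2 ≡ 121;  11^4 ≡ 63;  11^7 ≡ 128;  11^14 ≡ 33;  11^28 ≡ 104;  11^49 ≡ 183;  11^98 ≡ 196;  11^196 ≡ 1.
Smallest exponent giving 1 is 196.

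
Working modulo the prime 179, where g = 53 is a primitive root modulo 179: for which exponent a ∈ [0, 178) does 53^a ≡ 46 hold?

160

Baby-step giant-step with m = ceil(sqrt(178)) = 14.
Baby table (53^j mod 179 for j=0..13):
  0:1  1:53  2:124  3:128  4:161  5:120  6:95  7:23
  8:145  9:167  10:80  11:123  12:75  13:37
Giant step factor: 53^(-14) ≡ 67 (mod 179).
Scan 46·67^i mod 179 for i = 0, 1, …:
  i=0: 46   i=1: 39   i=2: 107   i=3: 9
  i=4: 66   i=5: 126   i=6: 29   i=7: 153
  i=8: 48   i=9: 173   i=10: 135   i=11: 95
Match at i=11, j=6: a = 11·14 + 6 = 160.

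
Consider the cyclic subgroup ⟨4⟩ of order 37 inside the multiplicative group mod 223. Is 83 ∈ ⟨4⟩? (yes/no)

no

83 ∈ ⟨4⟩ iff 83^37 ≡ 1 (mod 223), since |⟨4⟩| = 37.
83^37 mod 223 = 183.
Since 183 ≠ 1, 83 does not lie in the subgroup.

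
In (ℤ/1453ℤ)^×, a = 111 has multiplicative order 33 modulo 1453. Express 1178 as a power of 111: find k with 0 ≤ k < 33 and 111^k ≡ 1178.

15

Successive powers of 111 modulo 1453:
  111^0=1  111^1=111  111^2=697  111^3=358  111^4=507  111^5=1063
  111^6=300  111^7=1334  111^8=1321  111^9=1331  111^10=988  111^11=693
  111^12=1367  111^13=625  111^14=1084  111^15=1178
So 111^15 ≡ 1178 (mod 1453), giving k = 15.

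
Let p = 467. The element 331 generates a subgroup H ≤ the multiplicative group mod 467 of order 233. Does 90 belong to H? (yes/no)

yes

90 ∈ ⟨331⟩ iff 90^233 ≡ 1 (mod 467), since |⟨331⟩| = 233.
90^233 mod 467 = 1.
Since 1 = 1, 90 lies in the subgroup.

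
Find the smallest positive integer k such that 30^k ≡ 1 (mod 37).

18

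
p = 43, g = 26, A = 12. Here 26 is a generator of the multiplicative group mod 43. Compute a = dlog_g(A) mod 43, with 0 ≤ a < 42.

Successive powers of 26 modulo 43:
  26^0=1  26^1=26  26^2=31  26^3=32  26^4=15  26^5=3
  26^6=35  26^7=7  26^8=10  26^9=2  26^10=9  26^11=19
  26^12=21  26^13=30  26^14=6  26^15=27  26^16=14  26^17=20
  26^18=4  26^19=18  26^20=38  26^21=42  26^22=17  26^23=12
So 26^23 ≡ 12 (mod 43), giving a = 23.

23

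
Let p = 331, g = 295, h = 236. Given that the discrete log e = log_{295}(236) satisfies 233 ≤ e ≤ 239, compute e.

Compute 295^233 mod 331 = 228, then multiply by 295 repeatedly:
  295^233=228  295^234=67  295^235=236
Found 236 at exponent 235.

235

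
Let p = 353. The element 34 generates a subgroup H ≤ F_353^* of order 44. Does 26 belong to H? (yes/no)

no

26 ∈ ⟨34⟩ iff 26^44 ≡ 1 (mod 353), since |⟨34⟩| = 44.
26^44 mod 353 = 70.
Since 70 ≠ 1, 26 does not lie in the subgroup.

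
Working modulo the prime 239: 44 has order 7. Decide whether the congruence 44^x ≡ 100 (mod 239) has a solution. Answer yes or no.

yes

100 ∈ ⟨44⟩ iff 100^7 ≡ 1 (mod 239), since |⟨44⟩| = 7.
100^7 mod 239 = 1.
Since 1 = 1, 100 lies in the subgroup.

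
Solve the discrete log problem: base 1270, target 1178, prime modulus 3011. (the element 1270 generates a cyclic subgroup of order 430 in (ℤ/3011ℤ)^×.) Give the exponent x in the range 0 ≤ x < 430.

83

Baby-step giant-step with m = ceil(sqrt(430)) = 21.
Baby table (1270^j mod 3011 for j=0..20):
  0:1  1:1270  2:2015  3:2711  4:1397  5:711  6:2681  7:2440
  8:481  9:2648  10:2684  11:228  12:504  13:1748  14:853  15:2361
  16:2525  17:35  18:2296  19:1272  20:1544
Giant step factor: 1270^(-21) ≡ 1985 (mod 3011).
Scan 1178·1985^i mod 3011 for i = 0, 1, …:
  i=0: 1178   i=1: 1794   i=2: 2088   i=3: 1544
Match at i=3, j=20: x = 3·21 + 20 = 83.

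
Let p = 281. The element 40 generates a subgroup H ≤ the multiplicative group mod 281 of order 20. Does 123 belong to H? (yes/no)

no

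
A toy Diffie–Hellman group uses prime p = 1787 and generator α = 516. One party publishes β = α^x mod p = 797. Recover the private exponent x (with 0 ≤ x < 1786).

Baby-step giant-step with m = ceil(sqrt(1786)) = 43.
Baby table (516^j mod 1787 for j=0..42):
  0:1  1:516  2:1780  3:1749  4:49  5:266  6:1444  7:1712
  8:614  9:525  10:1063  11:1686  12:1494  13:707  14:264  15:412
  16:1726  17:690  18:427  19:531  20:585  21:1644  22:1266  23:1001
  24:73  25:141  26:1276  27:800  28:3  29:1548  30:1766  31:1673
  32:147  33:798  34:758  35:1562  36:55  37:1575  38:1402  39:1484
  40:908  41:334  42:792
Giant step factor: 516^(-43) ≡ 1667 (mod 1787).
Scan 797·1667^i mod 1787 for i = 0, 1, …:
  i=0: 797   i=1: 858   i=2: 686   i=3: 1669
  i=4: 1651   i=5: 237   i=6: 152   i=7: 1417
  i=8: 1512   i=9: 834     …   i=17: 1423
  i=18: 792
Match at i=18, j=42: x = 18·43 + 42 = 816.

816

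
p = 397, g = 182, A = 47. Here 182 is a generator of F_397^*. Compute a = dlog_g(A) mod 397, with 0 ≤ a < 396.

100

Baby-step giant-step with m = ceil(sqrt(396)) = 20.
Baby table (182^j mod 397 for j=0..19):
  0:1  1:182  2:173  3:123  4:154  5:238  6:43  7:283
  8:293  9:128  10:270  11:309  12:261  13:259  14:292  15:343
  16:97  17:186  18:107  19:21
Giant step factor: 182^(-20) ≡ 228 (mod 397).
Scan 47·228^i mod 397 for i = 0, 1, …:
  i=0: 47   i=1: 394   i=2: 110   i=3: 69
  i=4: 249   i=5: 1
Match at i=5, j=0: a = 5·20 + 0 = 100.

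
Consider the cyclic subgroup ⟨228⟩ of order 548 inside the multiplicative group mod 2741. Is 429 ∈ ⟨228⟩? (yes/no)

429 ∈ ⟨228⟩ iff 429^548 ≡ 1 (mod 2741), since |⟨228⟩| = 548.
429^548 mod 2741 = 1257.
Since 1257 ≠ 1, 429 does not lie in the subgroup.

no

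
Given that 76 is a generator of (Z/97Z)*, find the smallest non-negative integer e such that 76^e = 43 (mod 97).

20

Successive powers of 76 modulo 97:
  76^0=1  76^1=76  76^2=53  76^3=51  76^4=93  76^5=84
  76^6=79  76^7=87  76^8=16  76^9=52  76^10=72  76^11=40
  76^12=33  76^13=83  76^14=3  76^15=34  76^16=62  76^17=56
  76^18=85  76^19=58  76^20=43
So 76^20 ≡ 43 (mod 97), giving e = 20.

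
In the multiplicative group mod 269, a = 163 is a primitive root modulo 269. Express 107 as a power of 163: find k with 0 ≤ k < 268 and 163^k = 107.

209

Baby-step giant-step with m = ceil(sqrt(268)) = 17.
Baby table (163^j mod 269 for j=0..16):
  0:1  1:163  2:207  3:116  4:78  5:71  6:6  7:171
  8:166  9:158  10:199  11:157  12:36  13:219  14:189  15:141
  16:118
Giant step factor: 163^(-17) ≡ 2 (mod 269).
Scan 107·2^i mod 269 for i = 0, 1, …:
  i=0: 107   i=1: 214   i=2: 159   i=3: 49
  i=4: 98   i=5: 196   i=6: 123   i=7: 246
  i=8: 223   i=9: 177   i=10: 85   i=11: 170
  i=12: 71
Match at i=12, j=5: k = 12·17 + 5 = 209.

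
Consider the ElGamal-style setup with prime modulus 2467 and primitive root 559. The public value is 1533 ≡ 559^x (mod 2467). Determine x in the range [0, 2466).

1826

Baby-step giant-step with m = ceil(sqrt(2466)) = 50.
Baby table (559^j mod 2467 for j=0..49):
  0:1  1:559  2:1639  3:944  4:2225  5:407  6:549  7:983
  8:1823  9:186  10:360  11:1413  12:427  13:1861  14:1692  15:967
  16:280  17:1099  18:58  19:351  20:1316  21:478  22:766  23:1403
  24:2238  25:273  26:2120  27:920  28:1144  29:543  30:96  31:1857
  32:1923  33:1812  34:1438  35:2067  36:897  37:622  38:2318  39:587
  40:22  41:2430  42:1520  43:1032  44:2077  45:1553  46:2210  47:1890
  48:634  49:1625
Giant step factor: 559^(-50) ≡ 1407 (mod 2467).
Scan 1533·1407^i mod 2467 for i = 0, 1, …:
  i=0: 1533   i=1: 773   i=2: 2131   i=3: 912
  i=4: 344   i=5: 476   i=6: 1175   i=7: 335
  i=8: 148   i=9: 1008     …   i=35: 2465
  i=36: 2120
Match at i=36, j=26: x = 36·50 + 26 = 1826.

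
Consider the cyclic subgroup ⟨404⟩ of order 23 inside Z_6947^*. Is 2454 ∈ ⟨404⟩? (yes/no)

no

⟨404⟩ has order 23; its elements mod 6947 are {1, 104, 334, 404, 1035, 1320, 1387, 2943, 3219, 3435, 3779, 3869, 3984, 4052, 4463, 4588, 4756, 4779, 5287, 5308, 5323, 5650, 6397}.
2454 is not in this set.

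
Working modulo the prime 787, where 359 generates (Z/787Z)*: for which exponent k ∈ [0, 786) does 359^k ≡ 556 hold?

Baby-step giant-step with m = ceil(sqrt(786)) = 29.
Baby table (359^j mod 787 for j=0..28):
  0:1  1:359  2:600  3:549  4:341  5:434  6:767  7:690
  8:592  9:38  10:263  11:764  12:400  13:366  14:752  15:27
  16:249  17:460  18:657  19:550  20:700  21:247  22:529  23:244
  24:239  25:18  26:166  27:569  28:438
Giant step factor: 359^(-29) ≡ 523 (mod 787).
Scan 556·523^i mod 787 for i = 0, 1, …:
  i=0: 556   i=1: 385   i=2: 670   i=3: 195
  i=4: 462   i=5: 17   i=6: 234   i=7: 397
  i=8: 650   i=9: 753     …   i=15: 14
  i=16: 239
Match at i=16, j=24: k = 16·29 + 24 = 488.

488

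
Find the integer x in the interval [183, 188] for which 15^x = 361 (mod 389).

184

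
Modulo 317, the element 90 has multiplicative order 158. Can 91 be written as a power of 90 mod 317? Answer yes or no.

no

91 ∈ ⟨90⟩ iff 91^158 ≡ 1 (mod 317), since |⟨90⟩| = 158.
91^158 mod 317 = 316.
Since 316 ≠ 1, 91 does not lie in the subgroup.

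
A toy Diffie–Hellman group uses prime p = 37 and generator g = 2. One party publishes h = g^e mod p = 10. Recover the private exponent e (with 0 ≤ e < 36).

Successive powers of 2 modulo 37:
  2^0=1  2^1=2  2^2=4  2^3=8  2^4=16  2^5=32
  2^6=27  2^7=17  2^8=34  2^9=31  2^10=25  2^11=13
  2^12=26  2^13=15  2^14=30  2^15=23  2^16=9  2^17=18
  2^18=36  2^19=35  2^20=33  2^21=29  2^22=21  2^23=5
  2^24=10
So 2^24 ≡ 10 (mod 37), giving e = 24.

24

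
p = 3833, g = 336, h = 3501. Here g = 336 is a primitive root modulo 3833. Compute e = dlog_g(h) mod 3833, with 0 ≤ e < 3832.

Baby-step giant-step with m = ceil(sqrt(3832)) = 62.
Baby table (336^j mod 3833 for j=0..61):
  0:1  1:336  2:1739  3:1688  4:3717  5:3187  6:1425  7:3508
  8:1957  9:2109  10:3352  11:3203  12:2968  13:668  14:2134  15:253
  16:682  17:3005  18:1601  19:1316  20:1381  21:223  22:2101  23:664
  24:790  25:963  26:1596  27:3469  28:352  29:3282  30:2681  31:61
  32:1331  33:2588  34:3310  35:590  36:2757  37:2599  38:3173  39:554
  40:2160  41:1323  42:3733  43:897  44:2418  45:3685  46:101  47:3272
  48:3154  49:1836  50:3616  51:3748  52:2104  53:1672  54:2174  55:2194
  56:1248  57:1531  58:794  59:2307  60:886  61:2555
Giant step factor: 336^(-62) ≡ 308 (mod 3833).
Scan 3501·308^i mod 3833 for i = 0, 1, …:
  i=0: 3501   i=1: 1235   i=2: 913   i=3: 1395
  i=4: 364   i=5: 955   i=6: 2832   i=7: 2165
  i=8: 3711   i=9: 754     …   i=34: 1855
  i=35: 223
Match at i=35, j=21: e = 35·62 + 21 = 2191.

2191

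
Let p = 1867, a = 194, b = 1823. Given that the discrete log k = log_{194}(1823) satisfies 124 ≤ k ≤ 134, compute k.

Compute 194^124 mod 1867 = 1431, then multiply by 194 repeatedly:
  194^124=1431  194^125=1298  194^126=1634  194^127=1473  194^128=111
  194^129=997  194^130=1117  194^131=126  194^132=173  194^133=1823
Found 1823 at exponent 133.

133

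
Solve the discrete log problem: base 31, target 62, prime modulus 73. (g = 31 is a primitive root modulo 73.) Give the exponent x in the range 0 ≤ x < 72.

41

Baby-step giant-step with m = ceil(sqrt(72)) = 9.
Baby table (31^j mod 73 for j=0..8):
  0:1  1:31  2:12  3:7  4:71  5:11  6:49  7:59
  8:4
Giant step factor: 31^(-9) ≡ 63 (mod 73).
Scan 62·63^i mod 73 for i = 0, 1, …:
  i=0: 62   i=1: 37   i=2: 68   i=3: 50
  i=4: 11
Match at i=4, j=5: x = 4·9 + 5 = 41.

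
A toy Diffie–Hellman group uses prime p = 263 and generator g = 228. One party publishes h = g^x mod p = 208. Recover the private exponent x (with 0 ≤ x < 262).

Baby-step giant-step with m = ceil(sqrt(262)) = 17.
Baby table (228^j mod 263 for j=0..16):
  0:1  1:228  2:173  3:257  4:210  5:14  6:36  7:55
  8:179  9:47  10:196  11:241  12:244  13:139  14:132  15:114
  16:218
Giant step factor: 228^(-17) ≡ 175 (mod 263).
Scan 208·175^i mod 263 for i = 0, 1, …:
  i=0: 208   i=1: 106   i=2: 140   i=3: 41
  i=4: 74   i=5: 63   i=6: 242   i=7: 7
  i=8: 173
Match at i=8, j=2: x = 8·17 + 2 = 138.

138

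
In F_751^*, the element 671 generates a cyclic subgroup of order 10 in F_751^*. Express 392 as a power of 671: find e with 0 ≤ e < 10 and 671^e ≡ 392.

Successive powers of 671 modulo 751:
  671^0=1  671^1=671  671^2=392
So 671^2 ≡ 392 (mod 751), giving e = 2.

2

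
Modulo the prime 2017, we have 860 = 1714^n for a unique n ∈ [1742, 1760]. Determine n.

1748

Compute 1714^1742 mod 2017 = 835, then multiply by 1714 repeatedly:
  1714^1742=835  1714^1743=1137  1714^1744=396  1714^1745=1032  1714^1746=1956
  1714^1747=330  1714^1748=860
Found 860 at exponent 1748.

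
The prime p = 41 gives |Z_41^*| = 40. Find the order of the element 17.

40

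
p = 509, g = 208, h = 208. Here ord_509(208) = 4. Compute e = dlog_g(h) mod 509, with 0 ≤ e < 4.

Successive powers of 208 modulo 509:
  208^0=1  208^1=208
So 208^1 ≡ 208 (mod 509), giving e = 1.

1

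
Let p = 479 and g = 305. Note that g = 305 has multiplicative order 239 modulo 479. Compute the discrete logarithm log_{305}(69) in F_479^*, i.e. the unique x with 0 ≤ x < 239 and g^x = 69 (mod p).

63

Baby-step giant-step with m = ceil(sqrt(239)) = 16.
Baby table (305^j mod 479 for j=0..15):
  0:1  1:305  2:99  3:18  4:221  5:345  6:324  7:146
  8:462  9:84  10:233  11:173  12:75  13:362  14:240  15:392
Giant step factor: 305^(-16) ≡ 300 (mod 479).
Scan 69·300^i mod 479 for i = 0, 1, …:
  i=0: 69   i=1: 103   i=2: 244   i=3: 392
Match at i=3, j=15: x = 3·16 + 15 = 63.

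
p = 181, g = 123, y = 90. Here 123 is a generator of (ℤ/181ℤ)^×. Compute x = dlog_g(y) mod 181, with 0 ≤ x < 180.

11

Baby-step giant-step with m = ceil(sqrt(180)) = 14.
Baby table (123^j mod 181 for j=0..13):
  0:1  1:123  2:106  3:6  4:14  5:93  6:36  7:84
  8:15  9:35  10:142  11:90  12:29  13:128
Giant step factor: 123^(-14) ≡ 60 (mod 181).
Scan 90·60^i mod 181 for i = 0, 1, …:
  i=0: 90
Match at i=0, j=11: x = 0·14 + 11 = 11.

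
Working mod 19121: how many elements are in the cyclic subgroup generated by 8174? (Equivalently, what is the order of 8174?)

The order of 8174 must divide p − 1 = 19120 = 2^4 · 5 · 239.
Divisors: 1, 2, 4, 5, 8, 10, 16, 20, 40, 80, 239, 478, 956, 1195, 1912, 2390, 3824, 4780, 9560, 19120.
Check each in increasing order: 8174^1 ≡ 8174;  8174^2 ≡ 5502;  8174^4 ≡ 3461;  8174^5 ≡ 10255;  8174^8 ≡ 8775;  8174^10 ≡ 18646;  8174^16 ≡ 358;  8174^20 ≡ 15294;  8174^40 ≡ 18364;  8174^80 ≡ 18540;  8174^239 ≡ 4164;  8174^478 ≡ 15270;  8174^956 ≡ 11426;  8174^1195 ≡ 4816;  8174^1912 ≡ 14409;  8174^2390 ≡ 83;  8174^3824 ≡ 3463;  8174^4780 ≡ 6889;  8174^9560 ≡ 19120;  8174^19120 ≡ 1.
Smallest exponent giving 1 is 19120.

19120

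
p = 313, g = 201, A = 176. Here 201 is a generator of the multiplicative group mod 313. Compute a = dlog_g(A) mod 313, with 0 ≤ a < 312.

140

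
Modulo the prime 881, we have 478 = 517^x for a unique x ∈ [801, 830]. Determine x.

801

Compute 517^801 mod 881 = 478, then multiply by 517 repeatedly:
  517^801=478
Found 478 at exponent 801.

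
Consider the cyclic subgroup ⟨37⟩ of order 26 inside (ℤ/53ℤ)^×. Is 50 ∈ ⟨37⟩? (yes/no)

no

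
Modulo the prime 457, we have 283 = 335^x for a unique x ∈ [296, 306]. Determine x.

300

Compute 335^296 mod 457 = 81, then multiply by 335 repeatedly:
  335^296=81  335^297=172  335^298=38  335^299=391  335^300=283
Found 283 at exponent 300.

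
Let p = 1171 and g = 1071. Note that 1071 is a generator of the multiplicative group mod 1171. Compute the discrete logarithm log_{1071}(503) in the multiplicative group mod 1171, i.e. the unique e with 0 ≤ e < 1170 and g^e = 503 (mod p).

Baby-step giant-step with m = ceil(sqrt(1170)) = 35.
Baby table (1071^j mod 1171 for j=0..34):
  0:1  1:1071  2:632  3:34  4:113  5:410  6:1156  7:329
  8:1059  9:661  10:647  11:876  12:225  13:920  14:509  15:624
  16:834  17:912  18:138  19:252  20:562  21:8  22:371  23:372
  24:272  25:904  26:938  27:1051  28:290  29:275  30:604  31:492
  32:1153  33:629  34:334
Giant step factor: 1071^(-35) ≡ 243 (mod 1171).
Scan 503·243^i mod 1171 for i = 0, 1, …:
  i=0: 503   i=1: 445   i=2: 403   i=3: 736
  i=4: 856   i=5: 741   i=6: 900   i=7: 894
  i=8: 607   i=9: 1126     …   i=28: 308
  i=29: 1071
Match at i=29, j=1: e = 29·35 + 1 = 1016.

1016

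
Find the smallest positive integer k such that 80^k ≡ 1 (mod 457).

152

The order of 80 must divide p − 1 = 456 = 2^3 · 3 · 19.
Divisors: 1, 2, 3, 4, 6, 8, 12, 19, 24, 38, 57, 76, 114, 152, 228, 456.
Check each in increasing order: 80^1 ≡ 80;  80^2 ≡ 2;  80^3 ≡ 160;  80^4 ≡ 4;  80^6 ≡ 8;  80^8 ≡ 16;  80^12 ≡ 64;  80^19 ≡ 287;  80^24 ≡ 440;  80^38 ≡ 109;  80^57 ≡ 207;  80^76 ≡ 456;  80^114 ≡ 348;  80^152 ≡ 1.
Smallest exponent giving 1 is 152.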